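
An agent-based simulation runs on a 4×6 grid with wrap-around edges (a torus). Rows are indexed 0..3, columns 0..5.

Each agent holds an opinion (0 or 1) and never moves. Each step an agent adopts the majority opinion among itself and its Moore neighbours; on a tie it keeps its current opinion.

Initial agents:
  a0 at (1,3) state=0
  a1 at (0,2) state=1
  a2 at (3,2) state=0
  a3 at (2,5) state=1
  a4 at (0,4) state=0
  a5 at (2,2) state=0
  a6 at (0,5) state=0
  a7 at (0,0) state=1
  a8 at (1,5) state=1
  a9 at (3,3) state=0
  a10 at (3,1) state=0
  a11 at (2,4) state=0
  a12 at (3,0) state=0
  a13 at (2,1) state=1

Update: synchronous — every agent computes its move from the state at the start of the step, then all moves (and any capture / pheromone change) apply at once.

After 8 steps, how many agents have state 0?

14

t=1: a0@(1,3):0 a1@(0,2):0 a2@(3,2):0 a3@(2,5):1 a4@(0,4):0 a5@(2,2):0 a6@(0,5):0 a7@(0,0):0 a8@(1,5):1 a9@(3,3):0 a10@(3,1):0 a11@(2,4):0 a12@(3,0):0 a13@(2,1):0
t=2: a0@(1,3):0 a1@(0,2):0 a2@(3,2):0 a3@(2,5):1 a4@(0,4):0 a5@(2,2):0 a6@(0,5):0 a7@(0,0):0 a8@(1,5):0 a9@(3,3):0 a10@(3,1):0 a11@(2,4):0 a12@(3,0):0 a13@(2,1):0
t=3: a0@(1,3):0 a1@(0,2):0 a2@(3,2):0 a3@(2,5):0 a4@(0,4):0 a5@(2,2):0 a6@(0,5):0 a7@(0,0):0 a8@(1,5):0 a9@(3,3):0 a10@(3,1):0 a11@(2,4):0 a12@(3,0):0 a13@(2,1):0
t=4: (unchanged — steady state)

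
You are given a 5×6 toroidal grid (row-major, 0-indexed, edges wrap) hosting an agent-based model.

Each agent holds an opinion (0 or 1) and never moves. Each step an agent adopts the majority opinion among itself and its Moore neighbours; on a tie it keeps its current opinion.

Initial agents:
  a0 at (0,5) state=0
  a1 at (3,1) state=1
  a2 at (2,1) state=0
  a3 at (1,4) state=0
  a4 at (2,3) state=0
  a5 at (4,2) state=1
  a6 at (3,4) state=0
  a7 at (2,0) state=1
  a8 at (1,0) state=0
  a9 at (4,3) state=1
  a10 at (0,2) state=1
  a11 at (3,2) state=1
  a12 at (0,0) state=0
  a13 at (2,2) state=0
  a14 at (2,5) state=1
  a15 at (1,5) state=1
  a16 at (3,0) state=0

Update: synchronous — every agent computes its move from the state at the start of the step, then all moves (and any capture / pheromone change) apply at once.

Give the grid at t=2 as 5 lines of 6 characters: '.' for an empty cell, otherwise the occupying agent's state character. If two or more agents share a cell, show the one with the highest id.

t=1: a0@(0,5):0 a1@(3,1):1 a2@(2,1):0 a3@(1,4):0 a4@(2,3):0 a5@(4,2):1 a6@(3,4):0 a7@(2,0):1 a8@(1,0):0 a9@(4,3):1 a10@(0,2):1 a11@(3,2):1 a12@(0,0):0 a13@(2,2):0 a14@(2,5):0 a15@(1,5):0 a16@(3,0):1
t=2: a0@(0,5):0 a1@(3,1):1 a2@(2,1):1 a3@(1,4):0 a4@(2,3):0 a5@(4,2):1 a6@(3,4):0 a7@(2,0):0 a8@(1,0):0 a9@(4,3):1 a10@(0,2):1 a11@(3,2):1 a12@(0,0):0 a13@(2,2):0 a14@(2,5):0 a15@(1,5):0 a16@(3,0):1

0.1..0
0...00
0100.0
111.0.
..11..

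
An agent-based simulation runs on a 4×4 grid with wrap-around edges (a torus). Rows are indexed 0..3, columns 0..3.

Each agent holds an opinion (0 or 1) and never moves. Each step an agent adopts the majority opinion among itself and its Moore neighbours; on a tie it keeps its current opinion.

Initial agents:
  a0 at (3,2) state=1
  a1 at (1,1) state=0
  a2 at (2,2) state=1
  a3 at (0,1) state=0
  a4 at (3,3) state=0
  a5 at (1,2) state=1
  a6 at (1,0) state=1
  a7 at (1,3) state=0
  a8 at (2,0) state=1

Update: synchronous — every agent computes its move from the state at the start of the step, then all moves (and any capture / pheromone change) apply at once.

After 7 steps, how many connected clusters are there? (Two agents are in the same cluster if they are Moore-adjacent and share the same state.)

1

t=1: a0@(3,2):1 a1@(1,1):1 a2@(2,2):1 a3@(0,1):1 a4@(3,3):1 a5@(1,2):0 a6@(1,0):0 a7@(1,3):1 a8@(2,0):0
t=2: a0@(3,2):1 a1@(1,1):1 a2@(2,2):1 a3@(0,1):1 a4@(3,3):1 a5@(1,2):1 a6@(1,0):1 a7@(1,3):0 a8@(2,0):1
t=3: a0@(3,2):1 a1@(1,1):1 a2@(2,2):1 a3@(0,1):1 a4@(3,3):1 a5@(1,2):1 a6@(1,0):1 a7@(1,3):1 a8@(2,0):1
t=4: (unchanged — steady state)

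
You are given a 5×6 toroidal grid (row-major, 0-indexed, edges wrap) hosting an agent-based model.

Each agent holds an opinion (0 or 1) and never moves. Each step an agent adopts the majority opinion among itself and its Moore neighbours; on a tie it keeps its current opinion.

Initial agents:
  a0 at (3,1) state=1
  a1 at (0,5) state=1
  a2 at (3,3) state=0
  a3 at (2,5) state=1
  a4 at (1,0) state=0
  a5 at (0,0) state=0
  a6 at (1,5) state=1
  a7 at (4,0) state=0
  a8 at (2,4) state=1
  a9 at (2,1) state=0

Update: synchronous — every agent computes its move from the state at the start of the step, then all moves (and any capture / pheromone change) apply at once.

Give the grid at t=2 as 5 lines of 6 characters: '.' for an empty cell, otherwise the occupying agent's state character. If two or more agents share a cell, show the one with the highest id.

0....0
0....1
.0..11
.0.0..
0.....

t=1: a0@(3,1):0 a1@(0,5):0 a2@(3,3):0 a3@(2,5):1 a4@(1,0):0 a5@(0,0):0 a6@(1,5):1 a7@(4,0):0 a8@(2,4):1 a9@(2,1):0
t=2: (unchanged — steady state)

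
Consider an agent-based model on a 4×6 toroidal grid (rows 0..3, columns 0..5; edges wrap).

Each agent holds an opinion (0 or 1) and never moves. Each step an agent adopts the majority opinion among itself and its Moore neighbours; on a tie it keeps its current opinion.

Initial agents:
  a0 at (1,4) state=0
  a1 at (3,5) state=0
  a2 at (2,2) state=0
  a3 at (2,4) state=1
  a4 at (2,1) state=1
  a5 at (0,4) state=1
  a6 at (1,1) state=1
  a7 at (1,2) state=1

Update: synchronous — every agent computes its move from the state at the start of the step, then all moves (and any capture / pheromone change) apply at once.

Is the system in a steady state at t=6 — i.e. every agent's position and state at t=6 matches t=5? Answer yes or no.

no

t=1: a0@(1,4):1 a1@(3,5):1 a2@(2,2):1 a3@(2,4):0 a4@(2,1):1 a5@(0,4):0 a6@(1,1):1 a7@(1,2):1
t=2: a0@(1,4):0 a1@(3,5):0 a2@(2,2):1 a3@(2,4):1 a4@(2,1):1 a5@(0,4):1 a6@(1,1):1 a7@(1,2):1
t=3: a0@(1,4):1 a1@(3,5):1 a2@(2,2):1 a3@(2,4):0 a4@(2,1):1 a5@(0,4):0 a6@(1,1):1 a7@(1,2):1
t=4: a0@(1,4):0 a1@(3,5):0 a2@(2,2):1 a3@(2,4):1 a4@(2,1):1 a5@(0,4):1 a6@(1,1):1 a7@(1,2):1
t=5: a0@(1,4):1 a1@(3,5):1 a2@(2,2):1 a3@(2,4):0 a4@(2,1):1 a5@(0,4):0 a6@(1,1):1 a7@(1,2):1
t=6: a0@(1,4):0 a1@(3,5):0 a2@(2,2):1 a3@(2,4):1 a4@(2,1):1 a5@(0,4):1 a6@(1,1):1 a7@(1,2):1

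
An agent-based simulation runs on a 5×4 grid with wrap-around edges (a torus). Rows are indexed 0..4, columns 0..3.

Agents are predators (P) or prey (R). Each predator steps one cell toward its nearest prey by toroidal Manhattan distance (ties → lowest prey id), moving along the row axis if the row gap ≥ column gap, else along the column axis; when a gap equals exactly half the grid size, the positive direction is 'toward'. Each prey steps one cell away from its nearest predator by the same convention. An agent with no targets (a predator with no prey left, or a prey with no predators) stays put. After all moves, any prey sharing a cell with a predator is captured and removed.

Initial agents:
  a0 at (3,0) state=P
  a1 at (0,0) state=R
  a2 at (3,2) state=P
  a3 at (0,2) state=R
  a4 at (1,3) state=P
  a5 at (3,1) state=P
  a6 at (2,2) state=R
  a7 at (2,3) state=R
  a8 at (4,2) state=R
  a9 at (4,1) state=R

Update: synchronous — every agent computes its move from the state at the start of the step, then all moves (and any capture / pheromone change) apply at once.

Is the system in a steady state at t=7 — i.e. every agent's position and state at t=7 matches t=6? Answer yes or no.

no

t=1: a0@(4,0):P a1@(1,0):R a2@(2,2):P a3@(1,2):R a4@(2,3):P a5@(4,1):P a6@(1,2):R a7@(3,3):R a8@(0,2):R a9@(0,1):R
t=2: a0@(0,0):P a1@(2,0):R a2@(1,2):P a3@(0,2):R a4@(3,3):P a5@(0,1):P a6@(0,2):R a7@(4,3):R a8@(4,2):R a9@(1,1):R
t=3: a0@(1,0):P a1@(3,0):R a2@(0,2):P a3@(4,2):R a4@(4,3):P a5@(0,2):P a6@(4,2):R a7@(0,3):R a8@(3,2):R
t=4: a0@(2,0):P a1@(4,0):R a2@(4,2):P a3@(3,2):R a4@(4,2):P a5@(4,2):P a6@(3,2):R a7@(0,0):R a8@(2,2):R
t=5: a0@(3,0):P a1@(0,0):R a2@(3,2):P a3@(2,2):R a4@(3,2):P a5@(3,2):P a6@(2,2):R a7@(4,0):R a8@(2,1):R
t=6: a0@(4,0):P a1@(1,0):R a2@(2,2):P a3@(1,2):R a4@(2,2):P a5@(2,2):P a6@(1,2):R a7@(0,0):R a8@(1,1):R
t=7: a0@(0,0):P a1@(2,0):R a2@(1,2):P a3@(0,2):R a4@(1,2):P a5@(1,2):P a6@(0,2):R a7@(1,0):R a8@(0,1):R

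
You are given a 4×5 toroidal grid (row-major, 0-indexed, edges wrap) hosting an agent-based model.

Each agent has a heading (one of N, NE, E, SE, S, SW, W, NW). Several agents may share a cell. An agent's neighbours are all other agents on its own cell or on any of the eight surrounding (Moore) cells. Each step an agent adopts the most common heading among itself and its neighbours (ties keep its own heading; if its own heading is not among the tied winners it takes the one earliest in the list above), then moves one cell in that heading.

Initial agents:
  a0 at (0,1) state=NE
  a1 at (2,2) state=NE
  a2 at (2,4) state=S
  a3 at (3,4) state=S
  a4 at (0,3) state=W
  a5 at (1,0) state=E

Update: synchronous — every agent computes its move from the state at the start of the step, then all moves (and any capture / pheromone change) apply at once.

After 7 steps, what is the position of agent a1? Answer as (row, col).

(3, 4)

t=1: a0@(3,2):NE a1@(1,3):NE a2@(3,4):S a3@(0,4):S a4@(0,2):W a5@(1,1):E
t=2: a0@(2,3):NE a1@(0,4):NE a2@(0,4):S a3@(1,4):S a4@(3,3):NE a5@(1,2):E
t=3: a0@(1,4):NE a1@(3,0):NE a2@(1,4):S a3@(2,4):S a4@(2,4):NE a5@(1,3):E
t=4: a0@(0,0):NE a1@(2,1):NE a2@(2,4):S a3@(1,0):NE a4@(1,0):NE a5@(0,4):NE
t=5: a0@(3,1):NE a1@(1,2):NE a2@(1,0):NE a3@(0,1):NE a4@(0,1):NE a5@(3,0):NE
t=6: a0@(2,2):NE a1@(0,3):NE a2@(0,1):NE a3@(3,2):NE a4@(3,2):NE a5@(2,1):NE
t=7: a0@(1,3):NE a1@(3,4):NE a2@(3,2):NE a3@(2,3):NE a4@(2,3):NE a5@(1,2):NE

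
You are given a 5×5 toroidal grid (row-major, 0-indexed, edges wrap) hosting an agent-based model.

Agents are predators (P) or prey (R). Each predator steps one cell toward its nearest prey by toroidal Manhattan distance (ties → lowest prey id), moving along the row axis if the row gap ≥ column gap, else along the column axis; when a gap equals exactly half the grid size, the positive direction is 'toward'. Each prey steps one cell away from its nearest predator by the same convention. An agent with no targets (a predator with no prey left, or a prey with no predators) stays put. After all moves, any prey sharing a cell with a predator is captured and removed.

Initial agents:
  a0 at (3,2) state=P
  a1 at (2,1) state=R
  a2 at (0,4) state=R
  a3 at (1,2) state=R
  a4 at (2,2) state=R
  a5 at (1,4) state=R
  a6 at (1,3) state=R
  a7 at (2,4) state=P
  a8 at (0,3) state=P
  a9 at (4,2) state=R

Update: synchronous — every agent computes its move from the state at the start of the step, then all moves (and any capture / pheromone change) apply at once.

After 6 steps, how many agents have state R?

t=1: a0@(2,2):P a1@(1,1):R a2@(0,0):R a3@(0,2):R a4@(1,2):R a6@(2,3):R a7@(1,4):P a8@(0,4):P a9@(0,2):R
t=2: a0@(1,2):P a1@(0,1):R a2@(0,1):R a3@(4,2):R a4@(0,2):R a6@(2,4):R a7@(1,0):P a8@(0,0):P a9@(4,2):R
t=3: a0@(0,2):P a3@(3,2):R a4@(4,2):R a6@(3,4):R a7@(0,0):P a8@(0,1):P a9@(3,2):R
t=4: a0@(4,2):P a3@(2,2):R a4@(3,2):R a6@(2,4):R a7@(0,1):P a8@(4,1):P a9@(2,2):R
t=5: a0@(3,2):P a3@(1,2):R a4@(2,2):R a6@(1,4):R a7@(1,1):P a8@(3,1):P a9@(1,2):R
t=6: a0@(2,2):P a3@(1,3):R a6@(1,3):R a7@(1,2):P a8@(2,1):P a9@(1,3):R

3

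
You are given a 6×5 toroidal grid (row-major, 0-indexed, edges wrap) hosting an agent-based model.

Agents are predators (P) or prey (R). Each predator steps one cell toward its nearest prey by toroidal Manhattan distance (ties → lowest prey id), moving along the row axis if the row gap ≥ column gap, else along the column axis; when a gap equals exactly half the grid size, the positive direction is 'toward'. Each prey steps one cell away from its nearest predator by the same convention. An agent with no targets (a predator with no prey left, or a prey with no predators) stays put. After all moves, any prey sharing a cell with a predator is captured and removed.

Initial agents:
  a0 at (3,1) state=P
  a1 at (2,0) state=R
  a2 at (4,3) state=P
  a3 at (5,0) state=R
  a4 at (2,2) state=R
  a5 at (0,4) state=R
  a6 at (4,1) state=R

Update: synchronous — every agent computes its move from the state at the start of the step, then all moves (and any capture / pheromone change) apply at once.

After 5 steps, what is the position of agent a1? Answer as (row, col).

t=1: a0@(4,1):P a1@(1,0):R a2@(4,2):P a3@(0,0):R a4@(1,2):R a5@(1,4):R a6@(5,1):R
t=2: a0@(5,1):P a1@(0,0):R a2@(5,2):P a3@(1,0):R a4@(0,2):R a5@(0,4):R a6@(0,1):R
t=3: a0@(0,1):P a1@(1,0):R a2@(0,2):P a3@(2,0):R a4@(1,2):R a5@(0,3):R a6@(1,1):R
t=4: a0@(1,1):P a1@(2,0):R a2@(1,2):P a3@(3,0):R a4@(2,2):R a5@(0,4):R a6@(2,1):R
t=5: a0@(2,1):P a1@(3,0):R a2@(2,2):P a3@(4,0):R a4@(3,2):R a5@(0,3):R a6@(3,1):R

(3, 0)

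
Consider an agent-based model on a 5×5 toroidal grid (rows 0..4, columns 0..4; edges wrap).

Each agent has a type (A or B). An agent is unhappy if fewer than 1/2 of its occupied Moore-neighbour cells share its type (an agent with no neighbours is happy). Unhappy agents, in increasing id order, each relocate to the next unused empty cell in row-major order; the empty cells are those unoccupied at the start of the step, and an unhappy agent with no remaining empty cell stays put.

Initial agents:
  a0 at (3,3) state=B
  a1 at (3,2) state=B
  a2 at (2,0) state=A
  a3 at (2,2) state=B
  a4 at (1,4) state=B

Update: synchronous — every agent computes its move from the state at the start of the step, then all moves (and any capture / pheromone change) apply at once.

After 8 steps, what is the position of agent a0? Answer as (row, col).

t=1: a0@(3,3):B a1@(3,2):B a2@(0,0):A a3@(2,2):B a4@(0,1):B
t=2: a0@(3,3):B a1@(3,2):B a2@(0,2):A a3@(2,2):B a4@(0,3):B
t=3: a0@(3,3):B a1@(3,2):B a2@(0,0):A a3@(2,2):B a4@(0,1):B
t=4: a0@(3,3):B a1@(3,2):B a2@(0,2):A a3@(2,2):B a4@(0,3):B
t=5: a0@(3,3):B a1@(3,2):B a2@(0,0):A a3@(2,2):B a4@(0,1):B
t=6: a0@(3,3):B a1@(3,2):B a2@(0,2):A a3@(2,2):B a4@(0,3):B
t=7: a0@(3,3):B a1@(3,2):B a2@(0,0):A a3@(2,2):B a4@(0,1):B
t=8: a0@(3,3):B a1@(3,2):B a2@(0,2):A a3@(2,2):B a4@(0,3):B

(3, 3)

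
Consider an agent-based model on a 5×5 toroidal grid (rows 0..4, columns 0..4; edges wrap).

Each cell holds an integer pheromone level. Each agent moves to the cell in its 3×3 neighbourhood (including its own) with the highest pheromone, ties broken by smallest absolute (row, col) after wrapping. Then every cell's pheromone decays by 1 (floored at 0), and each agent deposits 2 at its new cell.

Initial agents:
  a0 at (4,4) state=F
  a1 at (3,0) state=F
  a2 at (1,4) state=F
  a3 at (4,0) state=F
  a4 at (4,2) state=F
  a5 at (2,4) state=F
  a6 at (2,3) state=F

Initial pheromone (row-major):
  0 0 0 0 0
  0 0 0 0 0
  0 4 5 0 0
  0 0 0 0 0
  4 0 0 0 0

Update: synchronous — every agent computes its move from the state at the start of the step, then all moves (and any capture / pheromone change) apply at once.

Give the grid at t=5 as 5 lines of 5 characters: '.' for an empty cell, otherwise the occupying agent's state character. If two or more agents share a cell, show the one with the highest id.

t=1: a0@(4,0) a1@(2,1) a2@(0,0) a3@(4,0) a4@(0,1) a5@(1,0) a6@(2,2) | pheromone: 2 2 0 0 0 / 2 0 0 0 0 / 0 5 6 0 0 / 0 0 0 0 0 / 7 0 0 0 0
t=2: a0@(4,0) a1@(2,2) a2@(4,0) a3@(4,0) a4@(4,0) a5@(2,1) a6@(2,2) | pheromone: 1 1 0 0 0 / 1 0 0 0 0 / 0 6 9 0 0 / 0 0 0 0 0 / 14 0 0 0 0
t=3: a0@(4,0) a1@(2,2) a2@(4,0) a3@(4,0) a4@(4,0) a5@(2,2) a6@(2,2) | pheromone: 0 0 0 0 0 / 0 0 0 0 0 / 0 5 14 0 0 / 0 0 0 0 0 / 21 0 0 0 0
t=4: a0@(4,0) a1@(2,2) a2@(4,0) a3@(4,0) a4@(4,0) a5@(2,2) a6@(2,2) | pheromone: 0 0 0 0 0 / 0 0 0 0 0 / 0 4 19 0 0 / 0 0 0 0 0 / 28 0 0 0 0
t=5: a0@(4,0) a1@(2,2) a2@(4,0) a3@(4,0) a4@(4,0) a5@(2,2) a6@(2,2) | pheromone: 0 0 0 0 0 / 0 0 0 0 0 / 0 3 24 0 0 / 0 0 0 0 0 / 35 0 0 0 0

.....
.....
..F..
.....
F....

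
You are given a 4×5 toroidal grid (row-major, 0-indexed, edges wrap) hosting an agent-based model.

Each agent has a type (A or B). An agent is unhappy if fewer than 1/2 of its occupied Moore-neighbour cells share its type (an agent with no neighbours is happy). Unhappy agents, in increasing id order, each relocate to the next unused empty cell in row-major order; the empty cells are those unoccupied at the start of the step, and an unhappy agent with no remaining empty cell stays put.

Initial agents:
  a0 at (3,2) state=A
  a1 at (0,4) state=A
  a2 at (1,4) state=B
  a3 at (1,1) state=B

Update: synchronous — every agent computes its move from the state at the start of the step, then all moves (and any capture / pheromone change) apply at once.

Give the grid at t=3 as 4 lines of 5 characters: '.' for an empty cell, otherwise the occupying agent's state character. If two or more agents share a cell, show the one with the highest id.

t=1: a0@(3,2):A a1@(0,0):A a2@(0,1):B a3@(1,1):B
t=2: a0@(0,2):A a1@(0,3):A a2@(0,4):B a3@(1,1):B
t=3: a0@(0,2):A a1@(0,3):A a2@(0,0):B a3@(0,1):B

BBAA.
.....
.....
.....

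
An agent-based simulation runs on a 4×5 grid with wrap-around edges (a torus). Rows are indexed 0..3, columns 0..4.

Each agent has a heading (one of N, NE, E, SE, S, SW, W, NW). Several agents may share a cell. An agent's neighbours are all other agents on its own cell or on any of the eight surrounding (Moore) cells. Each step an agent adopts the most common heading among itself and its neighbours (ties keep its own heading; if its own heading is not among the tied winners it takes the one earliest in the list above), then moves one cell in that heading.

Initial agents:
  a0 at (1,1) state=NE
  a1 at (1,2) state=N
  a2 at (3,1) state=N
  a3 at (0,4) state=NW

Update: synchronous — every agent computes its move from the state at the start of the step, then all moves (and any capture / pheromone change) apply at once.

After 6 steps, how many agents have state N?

4

t=1: a0@(0,2):NE a1@(0,2):N a2@(2,1):N a3@(3,3):NW
t=2: a0@(3,3):NE a1@(3,2):N a2@(1,1):N a3@(2,2):NW
t=3: a0@(2,4):NE a1@(2,2):N a2@(0,1):N a3@(1,2):N
t=4: a0@(1,0):NE a1@(1,2):N a2@(3,1):N a3@(0,2):N
t=5: a0@(0,1):NE a1@(0,2):N a2@(2,1):N a3@(3,2):N
t=6: a0@(3,1):N a1@(3,2):N a2@(1,1):N a3@(2,2):N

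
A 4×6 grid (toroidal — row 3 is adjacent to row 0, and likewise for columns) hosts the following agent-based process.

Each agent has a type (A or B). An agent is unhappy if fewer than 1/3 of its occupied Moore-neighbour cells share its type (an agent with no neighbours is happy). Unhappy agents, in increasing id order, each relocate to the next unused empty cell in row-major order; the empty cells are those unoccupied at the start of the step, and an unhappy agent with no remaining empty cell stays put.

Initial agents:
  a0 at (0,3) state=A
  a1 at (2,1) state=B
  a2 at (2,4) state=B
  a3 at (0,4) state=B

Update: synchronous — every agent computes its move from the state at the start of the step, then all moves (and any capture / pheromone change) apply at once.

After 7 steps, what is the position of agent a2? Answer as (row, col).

t=1: a0@(0,0):A a1@(2,1):B a2@(2,4):B a3@(0,1):B
t=2: a0@(0,2):A a1@(2,1):B a2@(2,4):B a3@(0,3):B
t=3: a0@(0,0):A a1@(2,1):B a2@(2,4):B a3@(0,1):B
t=4: a0@(0,2):A a1@(2,1):B a2@(2,4):B a3@(0,3):B
t=5: a0@(0,0):A a1@(2,1):B a2@(2,4):B a3@(0,1):B
t=6: a0@(0,2):A a1@(2,1):B a2@(2,4):B a3@(0,3):B
t=7: a0@(0,0):A a1@(2,1):B a2@(2,4):B a3@(0,1):B

(2, 4)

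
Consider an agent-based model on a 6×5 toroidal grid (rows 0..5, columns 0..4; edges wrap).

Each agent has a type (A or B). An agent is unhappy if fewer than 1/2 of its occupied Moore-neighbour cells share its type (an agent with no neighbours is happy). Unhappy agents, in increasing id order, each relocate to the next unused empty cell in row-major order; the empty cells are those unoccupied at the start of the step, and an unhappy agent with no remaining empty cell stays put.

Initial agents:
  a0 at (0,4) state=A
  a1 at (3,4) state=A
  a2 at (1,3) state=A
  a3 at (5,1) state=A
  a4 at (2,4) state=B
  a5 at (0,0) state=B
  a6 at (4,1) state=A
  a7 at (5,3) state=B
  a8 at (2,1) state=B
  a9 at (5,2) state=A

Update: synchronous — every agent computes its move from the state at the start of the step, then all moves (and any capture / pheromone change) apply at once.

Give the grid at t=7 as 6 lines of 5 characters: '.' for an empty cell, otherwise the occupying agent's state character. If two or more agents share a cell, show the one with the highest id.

BAA..
BB.A.
.B...
.....
.A...
.AA..

t=1: a0@(0,1):A a1@(0,2):A a2@(1,3):A a3@(5,1):A a4@(0,3):B a5@(1,0):B a6@(4,1):A a7@(1,1):B a8@(2,1):B a9@(5,2):A
t=2: a0@(0,1):A a1@(0,2):A a2@(1,3):A a3@(5,1):A a4@(0,0):B a5@(1,0):B a6@(4,1):A a7@(1,1):B a8@(2,1):B a9@(5,2):A
t=3: (unchanged — steady state)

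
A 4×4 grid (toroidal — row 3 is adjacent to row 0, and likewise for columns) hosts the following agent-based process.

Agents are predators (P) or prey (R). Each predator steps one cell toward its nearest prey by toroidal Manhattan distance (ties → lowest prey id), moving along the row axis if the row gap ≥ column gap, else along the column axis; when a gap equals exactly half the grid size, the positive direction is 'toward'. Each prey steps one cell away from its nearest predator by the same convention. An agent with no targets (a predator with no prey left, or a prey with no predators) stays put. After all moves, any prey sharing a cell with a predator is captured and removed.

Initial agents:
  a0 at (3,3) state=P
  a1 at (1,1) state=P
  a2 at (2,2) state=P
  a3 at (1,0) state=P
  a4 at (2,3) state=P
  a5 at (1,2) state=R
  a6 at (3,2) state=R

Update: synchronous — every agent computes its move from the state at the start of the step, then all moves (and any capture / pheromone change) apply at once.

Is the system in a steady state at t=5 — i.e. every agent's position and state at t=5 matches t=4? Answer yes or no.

yes

t=1: a0@(3,2):P a1@(1,2):P a2@(1,2):P a3@(1,1):P a4@(1,3):P a6@(3,1):R
t=2: a0@(3,1):P a1@(2,2):P a2@(2,2):P a3@(2,1):P a4@(2,3):P a6@(3,0):R
t=3: a0@(3,0):P a1@(2,3):P a2@(2,3):P a3@(3,1):P a4@(3,3):P
t=4: (unchanged — steady state)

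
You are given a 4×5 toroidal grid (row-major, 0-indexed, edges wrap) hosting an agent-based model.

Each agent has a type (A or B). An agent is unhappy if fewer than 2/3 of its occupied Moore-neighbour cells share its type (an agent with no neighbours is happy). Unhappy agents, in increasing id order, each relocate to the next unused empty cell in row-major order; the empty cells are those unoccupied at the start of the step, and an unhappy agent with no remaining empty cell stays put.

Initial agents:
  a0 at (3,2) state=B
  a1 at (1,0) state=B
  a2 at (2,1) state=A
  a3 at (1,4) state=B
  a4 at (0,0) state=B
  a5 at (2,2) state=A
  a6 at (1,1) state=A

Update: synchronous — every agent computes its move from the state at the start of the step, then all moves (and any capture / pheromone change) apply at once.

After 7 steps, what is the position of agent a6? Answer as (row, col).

(0, 4)

t=1: a0@(0,1):B a1@(0,2):B a2@(0,3):A a3@(1,4):B a4@(0,0):B a5@(2,2):A a6@(0,4):A
t=2: a0@(0,1):B a1@(1,0):B a2@(1,1):A a3@(1,2):B a4@(0,0):B a5@(2,2):A a6@(1,3):A
t=3: a0@(0,1):B a1@(1,0):B a2@(0,2):A a3@(0,3):B a4@(0,0):B a5@(2,2):A a6@(0,4):A
t=4: a0@(0,1):B a1@(1,0):B a2@(1,1):A a3@(1,2):B a4@(0,0):B a5@(2,2):A a6@(1,3):A
t=5: a0@(0,1):B a1@(1,0):B a2@(0,2):A a3@(0,3):B a4@(0,0):B a5@(2,2):A a6@(0,4):A
t=6: a0@(0,1):B a1@(1,0):B a2@(1,1):A a3@(1,2):B a4@(0,0):B a5@(2,2):A a6@(1,3):A
t=7: a0@(0,1):B a1@(1,0):B a2@(0,2):A a3@(0,3):B a4@(0,0):B a5@(2,2):A a6@(0,4):A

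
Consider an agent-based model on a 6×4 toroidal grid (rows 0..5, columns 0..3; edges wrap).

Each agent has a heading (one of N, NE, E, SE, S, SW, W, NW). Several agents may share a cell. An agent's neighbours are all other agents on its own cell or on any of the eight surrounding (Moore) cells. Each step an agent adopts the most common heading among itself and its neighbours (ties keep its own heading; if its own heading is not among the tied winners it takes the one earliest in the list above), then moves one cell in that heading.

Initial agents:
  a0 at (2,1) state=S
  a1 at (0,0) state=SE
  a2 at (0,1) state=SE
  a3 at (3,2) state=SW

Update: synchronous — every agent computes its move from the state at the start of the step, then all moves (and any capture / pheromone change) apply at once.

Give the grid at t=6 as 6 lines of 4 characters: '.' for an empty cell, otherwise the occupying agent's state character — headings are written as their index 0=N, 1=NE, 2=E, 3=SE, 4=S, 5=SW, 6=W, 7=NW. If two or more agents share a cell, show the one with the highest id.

t=1: a0@(3,1):S a1@(1,1):SE a2@(1,2):SE a3@(4,1):SW
t=2: a0@(4,1):S a1@(2,2):SE a2@(2,3):SE a3@(5,0):SW
t=3: a0@(5,1):S a1@(3,3):SE a2@(3,0):SE a3@(0,3):SW
t=4: a0@(0,1):S a1@(4,0):SE a2@(4,1):SE a3@(1,2):SW
t=5: a0@(1,1):S a1@(5,1):SE a2@(5,2):SE a3@(2,1):SW
t=6: a0@(2,1):S a1@(0,2):SE a2@(0,3):SE a3@(3,0):SW

..33
....
.4..
5...
....
....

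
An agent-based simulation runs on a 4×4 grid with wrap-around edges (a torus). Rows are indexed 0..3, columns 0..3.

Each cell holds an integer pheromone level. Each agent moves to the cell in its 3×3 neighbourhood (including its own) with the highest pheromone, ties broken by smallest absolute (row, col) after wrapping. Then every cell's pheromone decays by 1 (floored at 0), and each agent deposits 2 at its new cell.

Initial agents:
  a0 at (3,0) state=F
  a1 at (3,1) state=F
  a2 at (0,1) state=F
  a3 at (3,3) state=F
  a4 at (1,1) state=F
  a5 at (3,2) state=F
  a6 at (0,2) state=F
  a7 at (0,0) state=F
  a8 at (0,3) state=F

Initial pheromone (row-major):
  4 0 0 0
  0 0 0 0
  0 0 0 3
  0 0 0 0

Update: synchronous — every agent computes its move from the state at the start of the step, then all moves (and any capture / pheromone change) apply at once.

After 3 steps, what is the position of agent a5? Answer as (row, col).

(2, 3)

t=1: a0@(0,0) a1@(0,0) a2@(0,0) a3@(0,0) a4@(0,0) a5@(2,3) a6@(0,1) a7@(0,0) a8@(0,0) | pheromone: 17 2 0 0 / 0 0 0 0 / 0 0 0 4 / 0 0 0 0
t=2: a0@(0,0) a1@(0,0) a2@(0,0) a3@(0,0) a4@(0,0) a5@(2,3) a6@(0,0) a7@(0,0) a8@(0,0) | pheromone: 32 1 0 0 / 0 0 0 0 / 0 0 0 5 / 0 0 0 0
t=3: a0@(0,0) a1@(0,0) a2@(0,0) a3@(0,0) a4@(0,0) a5@(2,3) a6@(0,0) a7@(0,0) a8@(0,0) | pheromone: 47 0 0 0 / 0 0 0 0 / 0 0 0 6 / 0 0 0 0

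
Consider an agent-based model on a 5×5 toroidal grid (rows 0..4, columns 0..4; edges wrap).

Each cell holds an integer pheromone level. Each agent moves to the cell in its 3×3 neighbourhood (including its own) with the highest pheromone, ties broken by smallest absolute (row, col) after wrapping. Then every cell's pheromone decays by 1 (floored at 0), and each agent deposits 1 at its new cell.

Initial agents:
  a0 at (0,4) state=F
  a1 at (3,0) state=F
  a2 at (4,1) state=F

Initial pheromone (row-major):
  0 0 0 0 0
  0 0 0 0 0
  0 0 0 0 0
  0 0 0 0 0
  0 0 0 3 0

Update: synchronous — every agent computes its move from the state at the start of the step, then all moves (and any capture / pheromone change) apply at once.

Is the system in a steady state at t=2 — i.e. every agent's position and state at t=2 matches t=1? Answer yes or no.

yes

t=1: a0@(4,3) a1@(2,0) a2@(0,0) | pheromone: 1 0 0 0 0 / 0 0 0 0 0 / 1 0 0 0 0 / 0 0 0 0 0 / 0 0 0 3 0
t=2: (unchanged — steady state)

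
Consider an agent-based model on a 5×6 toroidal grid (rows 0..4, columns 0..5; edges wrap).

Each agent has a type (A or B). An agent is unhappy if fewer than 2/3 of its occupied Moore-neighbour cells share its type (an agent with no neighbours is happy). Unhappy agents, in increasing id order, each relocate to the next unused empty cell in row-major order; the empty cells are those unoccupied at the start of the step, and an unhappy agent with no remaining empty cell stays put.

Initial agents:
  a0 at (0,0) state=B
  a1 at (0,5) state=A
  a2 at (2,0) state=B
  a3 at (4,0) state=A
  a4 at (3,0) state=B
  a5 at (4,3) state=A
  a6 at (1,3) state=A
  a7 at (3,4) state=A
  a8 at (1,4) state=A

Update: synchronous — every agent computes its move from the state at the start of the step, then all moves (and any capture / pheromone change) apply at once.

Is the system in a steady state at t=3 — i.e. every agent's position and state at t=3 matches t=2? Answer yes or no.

no

t=1: a0@(0,1):B a1@(0,5):A a2@(2,0):B a3@(0,2):A a4@(0,3):B a5@(4,3):A a6@(1,3):A a7@(3,4):A a8@(1,4):A
t=2: a0@(0,0):B a1@(0,5):A a2@(2,0):B a3@(0,4):A a4@(1,0):B a5@(4,3):A a6@(1,3):A a7@(3,4):A a8@(1,4):A
t=3: a0@(0,1):B a1@(0,2):A a2@(2,0):B a3@(0,4):A a4@(1,0):B a5@(4,3):A a6@(1,3):A a7@(3,4):A a8@(1,4):A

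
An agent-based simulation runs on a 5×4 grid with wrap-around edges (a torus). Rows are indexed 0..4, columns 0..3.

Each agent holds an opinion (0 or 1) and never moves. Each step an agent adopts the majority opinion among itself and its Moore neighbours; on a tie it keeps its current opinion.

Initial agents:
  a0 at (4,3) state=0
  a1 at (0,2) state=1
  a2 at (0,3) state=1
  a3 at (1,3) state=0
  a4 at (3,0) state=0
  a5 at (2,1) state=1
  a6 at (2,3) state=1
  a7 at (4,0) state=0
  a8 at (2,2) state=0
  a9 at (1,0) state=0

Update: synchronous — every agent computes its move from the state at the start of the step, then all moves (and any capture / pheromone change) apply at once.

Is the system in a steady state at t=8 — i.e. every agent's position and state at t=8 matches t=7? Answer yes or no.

yes

t=1: a0@(4,3):0 a1@(0,2):1 a2@(0,3):0 a3@(1,3):0 a4@(3,0):0 a5@(2,1):0 a6@(2,3):0 a7@(4,0):0 a8@(2,2):0 a9@(1,0):1
t=2: a0@(4,3):0 a1@(0,2):0 a2@(0,3):0 a3@(1,3):0 a4@(3,0):0 a5@(2,1):0 a6@(2,3):0 a7@(4,0):0 a8@(2,2):0 a9@(1,0):0
t=3: (unchanged — steady state)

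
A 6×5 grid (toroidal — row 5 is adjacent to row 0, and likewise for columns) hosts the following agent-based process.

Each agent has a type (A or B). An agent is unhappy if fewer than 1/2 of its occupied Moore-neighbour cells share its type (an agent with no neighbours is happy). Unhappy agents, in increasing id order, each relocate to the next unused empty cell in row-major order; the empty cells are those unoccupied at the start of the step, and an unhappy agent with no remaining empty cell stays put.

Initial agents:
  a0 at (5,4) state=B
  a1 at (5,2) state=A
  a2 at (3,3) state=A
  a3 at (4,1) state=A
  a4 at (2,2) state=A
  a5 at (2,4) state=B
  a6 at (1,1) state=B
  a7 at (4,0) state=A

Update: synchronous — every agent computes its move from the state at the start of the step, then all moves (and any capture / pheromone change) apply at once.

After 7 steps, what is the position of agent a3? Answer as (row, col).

t=1: a0@(0,0):B a1@(5,2):A a2@(3,3):A a3@(4,1):A a4@(2,2):A a5@(0,1):B a6@(0,2):B a7@(4,0):A
t=2: a0@(0,0):B a1@(0,3):A a2@(3,3):A a3@(4,1):A a4@(2,2):A a5@(0,1):B a6@(0,2):B a7@(4,0):A
t=3: a0@(0,0):B a1@(0,4):A a2@(3,3):A a3@(4,1):A a4@(2,2):A a5@(0,1):B a6@(0,2):B a7@(4,0):A
t=4: a0@(0,0):B a1@(0,3):A a2@(3,3):A a3@(4,1):A a4@(2,2):A a5@(0,1):B a6@(0,2):B a7@(4,0):A
t=5: a0@(0,0):B a1@(0,4):A a2@(3,3):A a3@(4,1):A a4@(2,2):A a5@(0,1):B a6@(0,2):B a7@(4,0):A
t=6: a0@(0,0):B a1@(0,3):A a2@(3,3):A a3@(4,1):A a4@(2,2):A a5@(0,1):B a6@(0,2):B a7@(4,0):A
t=7: a0@(0,0):B a1@(0,4):A a2@(3,3):A a3@(4,1):A a4@(2,2):A a5@(0,1):B a6@(0,2):B a7@(4,0):A

(4, 1)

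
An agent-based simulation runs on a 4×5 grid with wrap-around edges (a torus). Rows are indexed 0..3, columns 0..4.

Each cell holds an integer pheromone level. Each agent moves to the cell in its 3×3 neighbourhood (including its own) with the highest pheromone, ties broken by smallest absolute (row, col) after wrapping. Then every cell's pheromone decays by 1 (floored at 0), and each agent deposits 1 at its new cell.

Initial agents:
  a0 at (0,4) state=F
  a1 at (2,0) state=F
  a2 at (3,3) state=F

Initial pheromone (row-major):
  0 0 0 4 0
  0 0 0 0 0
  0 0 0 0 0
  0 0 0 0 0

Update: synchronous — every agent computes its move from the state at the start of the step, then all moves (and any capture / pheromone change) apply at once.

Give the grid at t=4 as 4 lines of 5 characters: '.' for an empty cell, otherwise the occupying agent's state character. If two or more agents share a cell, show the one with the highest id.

t=1: a0@(0,3) a1@(1,0) a2@(0,3) | pheromone: 0 0 0 5 0 / 1 0 0 0 0 / 0 0 0 0 0 / 0 0 0 0 0
t=2: a0@(0,3) a1@(1,0) a2@(0,3) | pheromone: 0 0 0 6 0 / 1 0 0 0 0 / 0 0 0 0 0 / 0 0 0 0 0
t=3: a0@(0,3) a1@(1,0) a2@(0,3) | pheromone: 0 0 0 7 0 / 1 0 0 0 0 / 0 0 0 0 0 / 0 0 0 0 0
t=4: a0@(0,3) a1@(1,0) a2@(0,3) | pheromone: 0 0 0 8 0 / 1 0 0 0 0 / 0 0 0 0 0 / 0 0 0 0 0

...F.
F....
.....
.....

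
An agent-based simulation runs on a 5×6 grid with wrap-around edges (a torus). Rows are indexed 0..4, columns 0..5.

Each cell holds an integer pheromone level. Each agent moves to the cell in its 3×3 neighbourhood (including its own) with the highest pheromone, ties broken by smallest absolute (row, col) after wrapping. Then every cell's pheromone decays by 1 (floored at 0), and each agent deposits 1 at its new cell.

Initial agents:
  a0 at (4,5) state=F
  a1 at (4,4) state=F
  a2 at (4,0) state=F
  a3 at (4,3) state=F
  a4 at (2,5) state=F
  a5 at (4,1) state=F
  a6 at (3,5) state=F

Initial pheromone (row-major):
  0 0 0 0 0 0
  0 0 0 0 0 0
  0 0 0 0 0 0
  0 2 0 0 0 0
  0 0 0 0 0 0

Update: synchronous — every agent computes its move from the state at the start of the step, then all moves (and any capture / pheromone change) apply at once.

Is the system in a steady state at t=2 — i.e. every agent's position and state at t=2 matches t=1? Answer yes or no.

t=1: a0@(0,0) a1@(0,3) a2@(3,1) a3@(0,2) a4@(1,0) a5@(3,1) a6@(2,0) | pheromone: 1 0 1 1 0 0 / 1 0 0 0 0 0 / 1 0 0 0 0 0 / 0 3 0 0 0 0 / 0 0 0 0 0 0
t=2: a0@(0,0) a1@(0,2) a2@(3,1) a3@(0,2) a4@(0,0) a5@(3,1) a6@(3,1) | pheromone: 2 0 2 0 0 0 / 0 0 0 0 0 0 / 0 0 0 0 0 0 / 0 5 0 0 0 0 / 0 0 0 0 0 0

no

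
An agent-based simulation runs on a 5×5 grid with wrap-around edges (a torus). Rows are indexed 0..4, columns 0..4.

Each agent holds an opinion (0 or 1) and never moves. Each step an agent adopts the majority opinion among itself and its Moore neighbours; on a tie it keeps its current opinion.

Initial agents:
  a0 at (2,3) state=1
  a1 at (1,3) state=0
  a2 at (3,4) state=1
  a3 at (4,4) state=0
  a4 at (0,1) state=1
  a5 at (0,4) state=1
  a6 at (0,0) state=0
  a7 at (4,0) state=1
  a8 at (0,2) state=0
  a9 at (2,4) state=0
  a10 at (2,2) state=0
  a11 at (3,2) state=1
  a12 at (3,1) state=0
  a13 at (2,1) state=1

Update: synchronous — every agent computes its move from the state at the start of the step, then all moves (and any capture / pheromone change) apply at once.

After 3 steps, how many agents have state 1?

t=1: a0@(2,3):1 a1@(1,3):0 a2@(3,4):1 a3@(4,4):1 a4@(0,1):1 a5@(0,4):0 a6@(0,0):1 a7@(4,0):1 a8@(0,2):0 a9@(2,4):0 a10@(2,2):0 a11@(3,2):1 a12@(3,1):1 a13@(2,1):1
t=2: a0@(2,3):1 a1@(1,3):0 a2@(3,4):1 a3@(4,4):1 a4@(0,1):1 a5@(0,4):1 a6@(0,0):1 a7@(4,0):1 a8@(0,2):0 a9@(2,4):0 a10@(2,2):1 a11@(3,2):1 a12@(3,1):1 a13@(2,1):1
t=3: (unchanged — steady state)

11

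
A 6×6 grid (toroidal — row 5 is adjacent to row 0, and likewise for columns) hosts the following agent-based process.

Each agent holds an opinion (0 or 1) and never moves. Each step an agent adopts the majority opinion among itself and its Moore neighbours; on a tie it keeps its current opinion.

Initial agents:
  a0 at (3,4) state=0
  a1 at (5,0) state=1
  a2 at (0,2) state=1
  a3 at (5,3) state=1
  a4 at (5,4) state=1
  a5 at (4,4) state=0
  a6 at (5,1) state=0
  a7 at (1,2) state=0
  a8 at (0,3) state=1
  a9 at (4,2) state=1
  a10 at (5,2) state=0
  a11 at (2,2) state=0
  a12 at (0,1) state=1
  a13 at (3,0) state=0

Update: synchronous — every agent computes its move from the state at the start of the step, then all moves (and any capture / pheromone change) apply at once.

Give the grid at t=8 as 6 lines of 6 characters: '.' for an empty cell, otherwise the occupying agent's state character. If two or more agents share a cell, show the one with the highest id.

.111..
..1...
..0...
0...0.
..1.0.
11111.

t=1: a0@(3,4):0 a1@(5,0):1 a2@(0,2):1 a3@(5,3):1 a4@(5,4):1 a5@(4,4):0 a6@(5,1):1 a7@(1,2):1 a8@(0,3):1 a9@(4,2):1 a10@(5,2):1 a11@(2,2):0 a12@(0,1):1 a13@(3,0):0
t=2: (unchanged — steady state)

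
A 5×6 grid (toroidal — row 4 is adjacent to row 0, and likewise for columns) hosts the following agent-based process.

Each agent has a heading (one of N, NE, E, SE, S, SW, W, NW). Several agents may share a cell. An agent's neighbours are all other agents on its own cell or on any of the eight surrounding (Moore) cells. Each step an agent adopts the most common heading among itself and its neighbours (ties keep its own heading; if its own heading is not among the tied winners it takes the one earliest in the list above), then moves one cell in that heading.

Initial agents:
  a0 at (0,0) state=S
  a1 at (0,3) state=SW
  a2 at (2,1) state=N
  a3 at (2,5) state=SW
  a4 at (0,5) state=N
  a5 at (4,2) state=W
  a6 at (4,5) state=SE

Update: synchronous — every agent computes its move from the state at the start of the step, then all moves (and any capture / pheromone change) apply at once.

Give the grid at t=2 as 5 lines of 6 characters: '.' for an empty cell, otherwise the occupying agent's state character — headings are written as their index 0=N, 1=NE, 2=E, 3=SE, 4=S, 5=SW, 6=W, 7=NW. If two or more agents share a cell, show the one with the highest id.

.0....
......
45....
.....0
0..5..

t=1: a0@(1,0):S a1@(1,2):SW a2@(1,1):N a3@(3,4):SW a4@(4,5):N a5@(4,1):W a6@(0,0):SE
t=2: a0@(2,0):S a1@(2,1):SW a2@(0,1):N a3@(4,3):SW a4@(3,5):N a5@(4,0):W a6@(4,0):N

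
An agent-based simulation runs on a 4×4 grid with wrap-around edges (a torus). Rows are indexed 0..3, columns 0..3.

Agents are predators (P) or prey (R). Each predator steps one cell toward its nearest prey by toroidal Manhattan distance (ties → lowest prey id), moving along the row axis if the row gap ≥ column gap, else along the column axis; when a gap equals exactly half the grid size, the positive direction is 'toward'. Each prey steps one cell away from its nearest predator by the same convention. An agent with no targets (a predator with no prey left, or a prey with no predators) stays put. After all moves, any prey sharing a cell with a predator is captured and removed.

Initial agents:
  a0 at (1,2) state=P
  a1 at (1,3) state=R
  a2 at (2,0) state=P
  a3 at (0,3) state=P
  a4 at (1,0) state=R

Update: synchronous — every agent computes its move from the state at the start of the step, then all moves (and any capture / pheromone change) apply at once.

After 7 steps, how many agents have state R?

t=1: a0@(1,3):P a2@(1,0):P a3@(1,3):P a4@(0,0):R
t=2: a0@(0,3):P a2@(0,0):P a3@(0,3):P a4@(3,0):R
t=3: a0@(3,3):P a2@(3,0):P a3@(3,3):P a4@(2,0):R
t=4: a0@(2,3):P a2@(2,0):P a3@(2,3):P a4@(1,0):R
t=5: a0@(1,3):P a2@(1,0):P a3@(1,3):P a4@(0,0):R
t=6: a0@(0,3):P a2@(0,0):P a3@(0,3):P a4@(3,0):R
t=7: a0@(3,3):P a2@(3,0):P a3@(3,3):P a4@(2,0):R

1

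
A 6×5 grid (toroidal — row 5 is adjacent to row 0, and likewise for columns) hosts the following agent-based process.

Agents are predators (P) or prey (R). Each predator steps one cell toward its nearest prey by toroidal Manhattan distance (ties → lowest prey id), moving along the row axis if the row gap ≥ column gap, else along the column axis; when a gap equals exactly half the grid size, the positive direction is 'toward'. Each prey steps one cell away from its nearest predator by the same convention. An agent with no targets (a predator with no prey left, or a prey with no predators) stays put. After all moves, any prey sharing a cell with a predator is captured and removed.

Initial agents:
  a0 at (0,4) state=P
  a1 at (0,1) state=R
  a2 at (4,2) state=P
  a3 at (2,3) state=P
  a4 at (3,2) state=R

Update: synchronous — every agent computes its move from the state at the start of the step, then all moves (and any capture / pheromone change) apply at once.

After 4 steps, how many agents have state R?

1

t=1: a0@(0,0):P a1@(0,2):R a2@(3,2):P a3@(3,3):P a4@(2,2):R
t=2: a0@(0,1):P a1@(0,3):R a2@(2,2):P a3@(2,3):P a4@(1,2):R
t=3: a0@(0,2):P a1@(0,4):R a2@(1,2):P a3@(1,3):P
t=4: a0@(0,3):P a1@(0,0):R a2@(1,3):P a3@(0,3):P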